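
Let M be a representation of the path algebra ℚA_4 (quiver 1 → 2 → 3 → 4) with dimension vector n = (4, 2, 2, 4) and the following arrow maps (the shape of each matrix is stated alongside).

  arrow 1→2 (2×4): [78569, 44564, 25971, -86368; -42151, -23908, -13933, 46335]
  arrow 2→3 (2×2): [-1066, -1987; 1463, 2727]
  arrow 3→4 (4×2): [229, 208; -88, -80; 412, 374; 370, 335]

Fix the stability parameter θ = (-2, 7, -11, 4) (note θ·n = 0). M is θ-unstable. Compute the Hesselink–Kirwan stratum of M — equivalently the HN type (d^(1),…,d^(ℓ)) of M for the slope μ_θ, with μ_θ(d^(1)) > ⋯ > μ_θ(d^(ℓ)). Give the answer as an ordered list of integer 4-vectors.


Via rank(M_{q-1}∘⋯∘M_p): M ≅ I[1,1]^2, I[1,4]^2, I[4,4]^2.
μ_θ-semistable layers: μ^(1)=4; μ^(2)=-2

((0, 0, 0, 4); (4, 2, 2, 0))


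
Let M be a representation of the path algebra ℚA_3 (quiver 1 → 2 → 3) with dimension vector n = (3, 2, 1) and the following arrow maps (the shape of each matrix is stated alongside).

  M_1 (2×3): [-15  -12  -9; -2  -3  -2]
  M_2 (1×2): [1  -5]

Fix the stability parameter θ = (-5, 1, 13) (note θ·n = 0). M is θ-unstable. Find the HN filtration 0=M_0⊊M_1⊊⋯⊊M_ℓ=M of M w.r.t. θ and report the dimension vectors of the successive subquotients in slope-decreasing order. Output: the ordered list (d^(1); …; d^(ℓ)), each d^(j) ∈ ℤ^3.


Interval decomposition of M: I[1,1], I[1,2], I[1,3].
HN type (ℓ=3): μ^(1)=13; μ^(2)=1; μ^(3)=-5

((0, 0, 1); (0, 2, 0); (3, 0, 0))


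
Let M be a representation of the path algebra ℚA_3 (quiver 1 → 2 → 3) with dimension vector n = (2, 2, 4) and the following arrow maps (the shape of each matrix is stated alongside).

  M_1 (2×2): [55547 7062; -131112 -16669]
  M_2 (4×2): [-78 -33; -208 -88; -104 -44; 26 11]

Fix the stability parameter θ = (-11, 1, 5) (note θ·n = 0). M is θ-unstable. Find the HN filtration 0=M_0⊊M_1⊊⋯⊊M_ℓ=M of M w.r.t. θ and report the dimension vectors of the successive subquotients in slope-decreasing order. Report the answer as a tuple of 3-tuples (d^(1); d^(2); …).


Interval decomposition of M: I[1,2], I[1,3], I[3,3]^3.
HN type (ℓ=3): μ^(1)=5; μ^(2)=1; μ^(3)=-11

((0, 0, 4); (0, 2, 0); (2, 0, 0))


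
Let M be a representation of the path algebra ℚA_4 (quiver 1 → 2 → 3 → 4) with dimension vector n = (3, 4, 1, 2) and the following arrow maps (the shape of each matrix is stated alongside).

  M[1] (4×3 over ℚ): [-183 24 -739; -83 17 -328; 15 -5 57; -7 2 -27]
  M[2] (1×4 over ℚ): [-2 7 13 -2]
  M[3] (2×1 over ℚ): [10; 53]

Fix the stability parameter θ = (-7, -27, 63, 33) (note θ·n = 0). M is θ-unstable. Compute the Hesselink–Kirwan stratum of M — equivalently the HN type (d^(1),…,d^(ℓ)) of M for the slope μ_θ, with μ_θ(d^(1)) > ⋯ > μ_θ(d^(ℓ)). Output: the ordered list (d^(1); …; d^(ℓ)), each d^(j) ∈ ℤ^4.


Interval decomposition of M: I[1,2]^2, I[1,4], I[2,2], I[4,4].
HN type (ℓ=4): μ^(1)=48; μ^(2)=33; μ^(3)=-17; μ^(4)=-27

((0, 0, 1, 1); (0, 0, 0, 1); (3, 3, 0, 0); (0, 1, 0, 0))


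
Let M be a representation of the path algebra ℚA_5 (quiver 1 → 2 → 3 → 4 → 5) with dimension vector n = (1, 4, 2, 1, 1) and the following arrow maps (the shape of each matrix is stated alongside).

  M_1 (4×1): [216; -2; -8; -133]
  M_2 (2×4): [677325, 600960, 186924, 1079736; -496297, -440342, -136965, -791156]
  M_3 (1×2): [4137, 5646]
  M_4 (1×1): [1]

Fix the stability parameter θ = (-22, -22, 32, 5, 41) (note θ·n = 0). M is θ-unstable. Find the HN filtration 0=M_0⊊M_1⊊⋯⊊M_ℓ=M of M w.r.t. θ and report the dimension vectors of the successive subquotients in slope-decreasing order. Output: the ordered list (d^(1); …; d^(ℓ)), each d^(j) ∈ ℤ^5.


Barcode: M ≅ I[1,2], I[2,2], I[2,3], I[2,5]. HN layers by μ_θ (4 steps, strictly decreasing):
  μ^(1)=41; μ^(2)=32; μ^(3)=37/2; μ^(4)=-22

((0, 0, 0, 0, 1); (0, 0, 1, 0, 0); (0, 0, 1, 1, 0); (1, 4, 0, 0, 0))


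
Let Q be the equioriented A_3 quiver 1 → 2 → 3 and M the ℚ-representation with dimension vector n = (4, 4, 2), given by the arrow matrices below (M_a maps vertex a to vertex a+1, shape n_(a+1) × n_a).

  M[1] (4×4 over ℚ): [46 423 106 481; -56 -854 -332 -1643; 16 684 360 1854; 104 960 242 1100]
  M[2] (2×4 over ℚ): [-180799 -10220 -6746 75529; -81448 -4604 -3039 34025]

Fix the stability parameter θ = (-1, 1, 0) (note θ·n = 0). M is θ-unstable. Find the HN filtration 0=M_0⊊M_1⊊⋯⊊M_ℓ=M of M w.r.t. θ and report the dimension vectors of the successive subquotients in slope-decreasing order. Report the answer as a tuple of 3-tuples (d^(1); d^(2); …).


Via rank(M_{q-1}∘⋯∘M_p): M ≅ I[1,1], I[1,2], I[1,3]^2, I[2,2].
μ_θ-semistable layers: μ^(1)=1; μ^(2)=1/2; μ^(3)=-1

((0, 2, 0); (0, 2, 2); (4, 0, 0))


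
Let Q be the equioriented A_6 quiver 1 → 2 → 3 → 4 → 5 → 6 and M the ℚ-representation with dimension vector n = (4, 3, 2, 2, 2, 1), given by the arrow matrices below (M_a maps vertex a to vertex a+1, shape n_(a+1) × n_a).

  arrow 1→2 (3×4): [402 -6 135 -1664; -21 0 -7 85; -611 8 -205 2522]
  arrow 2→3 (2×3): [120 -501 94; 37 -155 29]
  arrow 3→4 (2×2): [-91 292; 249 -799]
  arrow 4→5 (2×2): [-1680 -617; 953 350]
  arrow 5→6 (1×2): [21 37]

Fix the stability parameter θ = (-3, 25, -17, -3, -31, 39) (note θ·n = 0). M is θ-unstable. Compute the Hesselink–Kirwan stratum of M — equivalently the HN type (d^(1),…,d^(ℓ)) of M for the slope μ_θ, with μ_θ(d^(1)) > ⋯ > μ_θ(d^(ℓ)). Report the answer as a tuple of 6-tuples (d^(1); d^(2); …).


Via rank(M_{q-1}∘⋯∘M_p): M ≅ I[1,1], I[1,2], I[1,5], I[1,6].
μ_θ-semistable layers: μ^(1)=39; μ^(2)=25; μ^(3)=-3; μ^(4)=-29/5

((0, 0, 0, 0, 0, 1); (0, 1, 0, 0, 0, 0); (2, 0, 0, 0, 0, 0); (2, 2, 2, 2, 2, 0))


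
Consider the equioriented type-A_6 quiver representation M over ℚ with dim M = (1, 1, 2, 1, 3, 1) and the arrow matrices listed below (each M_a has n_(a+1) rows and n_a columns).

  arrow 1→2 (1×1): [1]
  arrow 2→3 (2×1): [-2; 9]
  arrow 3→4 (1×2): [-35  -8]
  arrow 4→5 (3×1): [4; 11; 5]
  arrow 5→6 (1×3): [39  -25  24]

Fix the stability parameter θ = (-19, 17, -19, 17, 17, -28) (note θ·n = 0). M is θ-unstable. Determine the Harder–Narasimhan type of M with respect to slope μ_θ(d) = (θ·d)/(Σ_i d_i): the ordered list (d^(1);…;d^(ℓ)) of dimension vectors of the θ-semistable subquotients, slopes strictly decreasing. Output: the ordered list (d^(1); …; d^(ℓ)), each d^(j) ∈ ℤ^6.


Barcode: M ≅ I[1,6], I[3,3], I[5,5]^2. HN layers by μ_θ (4 steps, strictly decreasing):
  μ^(1)=17; μ^(2)=2; μ^(3)=-1; μ^(4)=-19

((0, 0, 0, 0, 2, 0); (0, 0, 0, 1, 1, 1); (0, 1, 1, 0, 0, 0); (1, 0, 1, 0, 0, 0))


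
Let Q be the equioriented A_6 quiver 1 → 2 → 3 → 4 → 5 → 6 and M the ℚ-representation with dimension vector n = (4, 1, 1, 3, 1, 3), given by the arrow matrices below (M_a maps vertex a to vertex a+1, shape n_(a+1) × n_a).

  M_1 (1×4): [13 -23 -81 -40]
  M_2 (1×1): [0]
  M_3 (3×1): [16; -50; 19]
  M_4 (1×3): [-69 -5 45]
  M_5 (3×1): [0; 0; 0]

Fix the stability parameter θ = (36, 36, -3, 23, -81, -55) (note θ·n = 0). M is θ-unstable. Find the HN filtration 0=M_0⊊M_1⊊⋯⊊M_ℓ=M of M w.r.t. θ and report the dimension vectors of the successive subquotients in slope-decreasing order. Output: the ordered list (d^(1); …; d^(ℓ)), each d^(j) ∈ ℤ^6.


Interval decomposition of M: I[1,1]^3, I[1,2], I[3,5], I[4,4]^2, I[6,6]^3.
HN type (ℓ=4): μ^(1)=36; μ^(2)=23; μ^(3)=-61/3; μ^(4)=-55

((4, 1, 0, 0, 0, 0); (0, 0, 0, 2, 0, 0); (0, 0, 1, 1, 1, 0); (0, 0, 0, 0, 0, 3))


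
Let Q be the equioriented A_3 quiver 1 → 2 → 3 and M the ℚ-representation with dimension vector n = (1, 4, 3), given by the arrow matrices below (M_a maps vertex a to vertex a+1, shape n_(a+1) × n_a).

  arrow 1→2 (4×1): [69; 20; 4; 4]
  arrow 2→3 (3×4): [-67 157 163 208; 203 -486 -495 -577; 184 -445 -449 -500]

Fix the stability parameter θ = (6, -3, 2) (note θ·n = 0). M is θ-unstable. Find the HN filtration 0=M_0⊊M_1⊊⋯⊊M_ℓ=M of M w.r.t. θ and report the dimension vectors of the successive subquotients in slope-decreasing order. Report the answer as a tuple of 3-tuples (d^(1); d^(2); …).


Interval decomposition of M: I[1,3], I[2,2], I[2,3]^2.
HN type (ℓ=3): μ^(1)=2; μ^(2)=3/2; μ^(3)=-3

((0, 0, 3); (1, 1, 0); (0, 3, 0))


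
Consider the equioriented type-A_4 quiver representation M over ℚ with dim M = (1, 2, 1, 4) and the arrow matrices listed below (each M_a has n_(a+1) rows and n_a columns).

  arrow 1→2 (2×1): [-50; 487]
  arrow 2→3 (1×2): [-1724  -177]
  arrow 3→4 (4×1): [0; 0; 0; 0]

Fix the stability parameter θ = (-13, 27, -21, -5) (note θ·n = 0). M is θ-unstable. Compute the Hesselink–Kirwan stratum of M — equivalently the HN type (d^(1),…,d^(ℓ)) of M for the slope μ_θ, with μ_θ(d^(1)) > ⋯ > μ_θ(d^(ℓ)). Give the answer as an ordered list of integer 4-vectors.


Interval decomposition of M: I[1,3], I[2,2], I[4,4]^4.
HN type (ℓ=4): μ^(1)=27; μ^(2)=3; μ^(3)=-5; μ^(4)=-13

((0, 1, 0, 0); (0, 1, 1, 0); (0, 0, 0, 4); (1, 0, 0, 0))


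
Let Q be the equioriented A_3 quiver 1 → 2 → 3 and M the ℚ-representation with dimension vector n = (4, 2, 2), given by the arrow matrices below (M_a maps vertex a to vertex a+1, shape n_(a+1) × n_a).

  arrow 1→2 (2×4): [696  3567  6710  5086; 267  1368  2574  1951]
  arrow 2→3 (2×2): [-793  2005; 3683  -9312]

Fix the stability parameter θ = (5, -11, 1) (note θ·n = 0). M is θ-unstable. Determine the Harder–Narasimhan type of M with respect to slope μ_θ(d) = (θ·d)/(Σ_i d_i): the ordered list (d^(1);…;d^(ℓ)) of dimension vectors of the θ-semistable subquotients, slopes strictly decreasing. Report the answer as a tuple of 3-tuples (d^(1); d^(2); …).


Barcode: M ≅ I[1,1]^2, I[1,3]^2. HN layers by μ_θ (3 steps, strictly decreasing):
  μ^(1)=5; μ^(2)=1; μ^(3)=-3

((2, 0, 0); (0, 0, 2); (2, 2, 0))


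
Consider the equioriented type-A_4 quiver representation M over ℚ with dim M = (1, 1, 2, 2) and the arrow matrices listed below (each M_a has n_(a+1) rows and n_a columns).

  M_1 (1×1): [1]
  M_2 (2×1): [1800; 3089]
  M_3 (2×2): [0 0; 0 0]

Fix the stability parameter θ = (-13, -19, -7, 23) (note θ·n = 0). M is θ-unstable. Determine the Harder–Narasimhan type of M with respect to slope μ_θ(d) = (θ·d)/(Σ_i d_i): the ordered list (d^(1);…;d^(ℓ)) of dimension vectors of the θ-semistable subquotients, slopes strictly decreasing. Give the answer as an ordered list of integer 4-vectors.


Barcode: M ≅ I[1,3], I[3,3], I[4,4]^2. HN layers by μ_θ (3 steps, strictly decreasing):
  μ^(1)=23; μ^(2)=-7; μ^(3)=-16

((0, 0, 0, 2); (0, 0, 2, 0); (1, 1, 0, 0))


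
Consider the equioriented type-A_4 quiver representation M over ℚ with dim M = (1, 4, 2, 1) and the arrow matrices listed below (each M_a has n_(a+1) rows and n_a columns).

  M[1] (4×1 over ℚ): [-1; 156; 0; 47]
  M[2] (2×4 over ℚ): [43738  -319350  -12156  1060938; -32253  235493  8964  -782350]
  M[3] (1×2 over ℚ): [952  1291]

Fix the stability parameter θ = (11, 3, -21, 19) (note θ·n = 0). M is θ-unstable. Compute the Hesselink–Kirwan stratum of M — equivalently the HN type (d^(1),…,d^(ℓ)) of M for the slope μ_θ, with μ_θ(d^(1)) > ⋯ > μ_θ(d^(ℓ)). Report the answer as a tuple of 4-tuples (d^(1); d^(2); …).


Interval decomposition of M: I[1,4], I[2,2]^2, I[2,3].
HN type (ℓ=4): μ^(1)=19; μ^(2)=3; μ^(3)=-7/3; μ^(4)=-9

((0, 0, 0, 1); (0, 2, 0, 0); (1, 1, 1, 0); (0, 1, 1, 0))


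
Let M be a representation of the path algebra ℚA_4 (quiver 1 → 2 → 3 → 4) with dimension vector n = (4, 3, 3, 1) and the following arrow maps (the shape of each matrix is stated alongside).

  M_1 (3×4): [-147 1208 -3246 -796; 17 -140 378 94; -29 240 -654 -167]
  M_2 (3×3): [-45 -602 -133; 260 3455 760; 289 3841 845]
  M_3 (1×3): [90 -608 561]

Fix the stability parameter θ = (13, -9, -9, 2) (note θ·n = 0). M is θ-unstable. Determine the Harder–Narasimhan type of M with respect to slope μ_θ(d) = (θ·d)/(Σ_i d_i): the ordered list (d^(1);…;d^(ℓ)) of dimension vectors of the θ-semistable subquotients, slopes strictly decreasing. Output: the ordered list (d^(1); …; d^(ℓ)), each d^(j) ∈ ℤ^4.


Via rank(M_{q-1}∘⋯∘M_p): M ≅ I[1,1], I[1,2], I[1,3], I[1,4], I[3,3].
μ_θ-semistable layers: μ^(1)=13; μ^(2)=2; μ^(3)=-5/3; μ^(4)=-9

((1, 0, 0, 0); (1, 1, 0, 1); (2, 2, 2, 0); (0, 0, 1, 0))


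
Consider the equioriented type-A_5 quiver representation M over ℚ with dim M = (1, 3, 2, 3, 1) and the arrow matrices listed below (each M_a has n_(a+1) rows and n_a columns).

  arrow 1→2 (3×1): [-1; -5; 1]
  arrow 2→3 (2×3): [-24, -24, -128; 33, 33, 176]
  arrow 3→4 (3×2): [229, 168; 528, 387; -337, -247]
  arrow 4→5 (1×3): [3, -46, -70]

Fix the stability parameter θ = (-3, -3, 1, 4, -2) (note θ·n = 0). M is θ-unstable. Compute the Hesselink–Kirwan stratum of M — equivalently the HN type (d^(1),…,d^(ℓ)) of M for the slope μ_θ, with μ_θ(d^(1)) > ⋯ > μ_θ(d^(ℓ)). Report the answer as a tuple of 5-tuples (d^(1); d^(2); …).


Interval decomposition of M: I[1,4], I[2,2]^2, I[3,5], I[4,4].
HN type (ℓ=3): μ^(1)=4; μ^(2)=1; μ^(3)=-3

((0, 0, 0, 2, 0); (0, 0, 2, 1, 1); (1, 3, 0, 0, 0))


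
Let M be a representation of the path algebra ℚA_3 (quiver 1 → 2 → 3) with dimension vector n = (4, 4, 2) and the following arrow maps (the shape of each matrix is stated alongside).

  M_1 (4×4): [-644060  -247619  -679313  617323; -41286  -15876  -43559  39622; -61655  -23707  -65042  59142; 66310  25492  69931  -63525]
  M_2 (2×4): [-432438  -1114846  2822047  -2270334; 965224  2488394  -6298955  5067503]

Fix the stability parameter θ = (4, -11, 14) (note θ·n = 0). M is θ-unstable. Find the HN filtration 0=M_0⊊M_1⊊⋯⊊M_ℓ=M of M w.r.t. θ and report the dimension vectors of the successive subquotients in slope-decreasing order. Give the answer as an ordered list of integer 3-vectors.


Via rank(M_{q-1}∘⋯∘M_p): M ≅ I[1,2]^2, I[1,3]^2.
μ_θ-semistable layers: μ^(1)=14; μ^(2)=-7/2

((0, 0, 2); (4, 4, 0))


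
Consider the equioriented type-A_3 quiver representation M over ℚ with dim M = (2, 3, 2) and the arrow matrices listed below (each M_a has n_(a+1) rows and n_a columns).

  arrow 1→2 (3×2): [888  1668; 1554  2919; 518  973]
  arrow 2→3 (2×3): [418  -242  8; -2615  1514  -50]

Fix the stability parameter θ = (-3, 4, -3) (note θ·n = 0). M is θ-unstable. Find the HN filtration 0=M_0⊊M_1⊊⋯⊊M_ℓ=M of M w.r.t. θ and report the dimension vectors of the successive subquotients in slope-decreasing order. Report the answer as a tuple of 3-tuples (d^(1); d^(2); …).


Via rank(M_{q-1}∘⋯∘M_p): M ≅ I[1,1], I[1,3], I[2,2], I[2,3].
μ_θ-semistable layers: μ^(1)=4; μ^(2)=1/2; μ^(3)=-3

((0, 1, 0); (0, 2, 2); (2, 0, 0))


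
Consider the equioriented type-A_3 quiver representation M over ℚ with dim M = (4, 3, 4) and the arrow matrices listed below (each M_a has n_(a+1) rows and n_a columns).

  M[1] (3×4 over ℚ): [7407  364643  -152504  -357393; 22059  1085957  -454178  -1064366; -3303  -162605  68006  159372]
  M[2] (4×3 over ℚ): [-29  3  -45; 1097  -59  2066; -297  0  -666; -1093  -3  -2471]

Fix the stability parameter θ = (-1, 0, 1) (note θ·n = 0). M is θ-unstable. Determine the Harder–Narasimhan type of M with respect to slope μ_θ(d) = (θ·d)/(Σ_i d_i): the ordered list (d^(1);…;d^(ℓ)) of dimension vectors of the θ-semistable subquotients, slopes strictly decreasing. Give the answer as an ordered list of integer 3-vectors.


Barcode: M ≅ I[1,1]^2, I[1,3]^2, I[2,3], I[3,3]. HN layers by μ_θ (3 steps, strictly decreasing):
  μ^(1)=1; μ^(2)=0; μ^(3)=-1

((0, 0, 4); (0, 3, 0); (4, 0, 0))


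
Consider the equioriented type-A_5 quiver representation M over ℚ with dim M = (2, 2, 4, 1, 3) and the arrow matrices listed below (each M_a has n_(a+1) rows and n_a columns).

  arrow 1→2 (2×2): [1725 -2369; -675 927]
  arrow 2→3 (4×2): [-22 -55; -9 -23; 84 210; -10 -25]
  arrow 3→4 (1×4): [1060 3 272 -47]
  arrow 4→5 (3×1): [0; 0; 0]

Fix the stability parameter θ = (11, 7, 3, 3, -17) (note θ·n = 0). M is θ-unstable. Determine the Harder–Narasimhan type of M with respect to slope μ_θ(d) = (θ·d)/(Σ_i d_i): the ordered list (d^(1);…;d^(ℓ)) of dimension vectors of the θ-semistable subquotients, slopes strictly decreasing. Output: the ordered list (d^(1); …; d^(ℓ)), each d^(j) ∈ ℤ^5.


Interval decomposition of M: I[1,1], I[1,4], I[2,3], I[3,3]^2, I[5,5]^3.
HN type (ℓ=5): μ^(1)=11; μ^(2)=6; μ^(3)=5; μ^(4)=3; μ^(5)=-17

((1, 0, 0, 0, 0); (1, 1, 1, 1, 0); (0, 1, 1, 0, 0); (0, 0, 2, 0, 0); (0, 0, 0, 0, 3))


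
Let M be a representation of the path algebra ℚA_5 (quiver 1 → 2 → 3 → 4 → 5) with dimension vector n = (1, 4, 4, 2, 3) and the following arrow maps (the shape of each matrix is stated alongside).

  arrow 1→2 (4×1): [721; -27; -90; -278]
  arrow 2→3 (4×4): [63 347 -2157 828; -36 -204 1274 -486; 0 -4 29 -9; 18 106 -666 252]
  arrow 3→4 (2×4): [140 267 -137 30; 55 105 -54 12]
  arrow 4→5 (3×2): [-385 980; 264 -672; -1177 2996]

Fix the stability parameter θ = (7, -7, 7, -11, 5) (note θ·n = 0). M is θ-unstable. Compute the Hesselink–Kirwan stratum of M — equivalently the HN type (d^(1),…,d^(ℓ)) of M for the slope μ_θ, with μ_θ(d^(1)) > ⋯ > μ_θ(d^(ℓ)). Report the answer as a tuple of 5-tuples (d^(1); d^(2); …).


Via rank(M_{q-1}∘⋯∘M_p): M ≅ I[1,2], I[2,2], I[2,4], I[2,5], I[3,3]^2, I[5,5]^2.
μ_θ-semistable layers: μ^(1)=7; μ^(2)=5; μ^(3)=0; μ^(4)=-2; μ^(5)=-7

((0, 0, 2, 0, 0); (0, 0, 0, 0, 3); (1, 1, 0, 0, 0); (0, 0, 2, 2, 0); (0, 3, 0, 0, 0))


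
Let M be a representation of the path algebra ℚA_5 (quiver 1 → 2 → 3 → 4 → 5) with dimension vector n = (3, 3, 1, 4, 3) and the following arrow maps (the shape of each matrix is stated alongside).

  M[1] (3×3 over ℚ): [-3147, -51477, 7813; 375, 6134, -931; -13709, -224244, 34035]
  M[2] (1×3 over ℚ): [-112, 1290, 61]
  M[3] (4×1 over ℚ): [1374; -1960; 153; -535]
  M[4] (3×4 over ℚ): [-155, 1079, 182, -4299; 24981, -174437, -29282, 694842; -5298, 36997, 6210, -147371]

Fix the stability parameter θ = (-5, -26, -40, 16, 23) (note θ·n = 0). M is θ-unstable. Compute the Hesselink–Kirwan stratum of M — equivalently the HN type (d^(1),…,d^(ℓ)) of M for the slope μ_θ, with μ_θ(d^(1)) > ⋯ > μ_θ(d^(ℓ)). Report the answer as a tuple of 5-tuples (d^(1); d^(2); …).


Barcode: M ≅ I[1,2]^2, I[1,5], I[4,4], I[4,5]^2. HN layers by μ_θ (4 steps, strictly decreasing):
  μ^(1)=23; μ^(2)=16; μ^(3)=-31/2; μ^(4)=-71/3

((0, 0, 0, 0, 3); (0, 0, 0, 4, 0); (2, 2, 0, 0, 0); (1, 1, 1, 0, 0))


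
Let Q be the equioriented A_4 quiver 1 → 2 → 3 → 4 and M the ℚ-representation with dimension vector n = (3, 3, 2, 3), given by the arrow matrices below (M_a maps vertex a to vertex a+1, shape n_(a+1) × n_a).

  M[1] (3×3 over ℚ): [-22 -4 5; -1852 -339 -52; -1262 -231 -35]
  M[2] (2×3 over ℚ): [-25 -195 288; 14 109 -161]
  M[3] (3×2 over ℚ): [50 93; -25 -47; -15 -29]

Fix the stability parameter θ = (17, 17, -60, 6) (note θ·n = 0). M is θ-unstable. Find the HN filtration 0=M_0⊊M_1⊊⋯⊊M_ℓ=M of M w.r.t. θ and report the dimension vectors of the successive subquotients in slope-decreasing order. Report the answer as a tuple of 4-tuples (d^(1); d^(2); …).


Barcode: M ≅ I[1,2], I[1,4]^2, I[4,4]. HN layers by μ_θ (3 steps, strictly decreasing):
  μ^(1)=17; μ^(2)=6; μ^(3)=-26/3

((1, 1, 0, 0); (0, 0, 0, 3); (2, 2, 2, 0))


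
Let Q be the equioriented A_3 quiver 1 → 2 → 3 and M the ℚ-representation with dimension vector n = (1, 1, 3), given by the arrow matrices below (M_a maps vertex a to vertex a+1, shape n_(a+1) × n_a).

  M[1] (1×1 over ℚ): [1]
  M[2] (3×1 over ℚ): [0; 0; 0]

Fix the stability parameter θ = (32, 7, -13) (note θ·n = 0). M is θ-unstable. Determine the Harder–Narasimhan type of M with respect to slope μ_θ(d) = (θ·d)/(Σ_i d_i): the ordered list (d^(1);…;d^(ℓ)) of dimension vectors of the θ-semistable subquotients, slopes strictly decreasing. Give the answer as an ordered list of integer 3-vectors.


Barcode: M ≅ I[1,2], I[3,3]^3. HN layers by μ_θ (2 steps, strictly decreasing):
  μ^(1)=39/2; μ^(2)=-13

((1, 1, 0); (0, 0, 3))


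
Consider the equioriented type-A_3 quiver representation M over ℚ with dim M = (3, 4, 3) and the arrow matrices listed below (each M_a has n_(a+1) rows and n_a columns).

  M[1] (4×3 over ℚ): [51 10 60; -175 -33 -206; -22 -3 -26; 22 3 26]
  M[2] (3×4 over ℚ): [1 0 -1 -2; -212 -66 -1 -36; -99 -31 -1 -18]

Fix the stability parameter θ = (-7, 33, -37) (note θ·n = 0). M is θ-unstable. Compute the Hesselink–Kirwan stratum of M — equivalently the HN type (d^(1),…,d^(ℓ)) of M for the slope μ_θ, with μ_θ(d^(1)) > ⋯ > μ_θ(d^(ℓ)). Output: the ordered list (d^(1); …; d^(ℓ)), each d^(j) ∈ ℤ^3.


Interval decomposition of M: I[1,1], I[1,3]^2, I[2,2], I[2,3].
HN type (ℓ=3): μ^(1)=33; μ^(2)=-2; μ^(3)=-7

((0, 1, 0); (0, 3, 3); (3, 0, 0))


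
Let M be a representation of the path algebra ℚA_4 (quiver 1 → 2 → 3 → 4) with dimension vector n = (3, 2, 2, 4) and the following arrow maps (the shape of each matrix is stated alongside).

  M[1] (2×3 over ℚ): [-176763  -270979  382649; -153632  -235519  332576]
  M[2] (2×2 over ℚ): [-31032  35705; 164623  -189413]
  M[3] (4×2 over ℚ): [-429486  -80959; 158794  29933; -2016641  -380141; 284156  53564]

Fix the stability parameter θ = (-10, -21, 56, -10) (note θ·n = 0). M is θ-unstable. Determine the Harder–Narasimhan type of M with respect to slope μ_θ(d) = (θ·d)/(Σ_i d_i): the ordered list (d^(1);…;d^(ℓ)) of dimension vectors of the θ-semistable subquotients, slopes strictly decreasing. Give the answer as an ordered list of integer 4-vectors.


Barcode: M ≅ I[1,1], I[1,4]^2, I[4,4]^2. HN layers by μ_θ (3 steps, strictly decreasing):
  μ^(1)=23; μ^(2)=-10; μ^(3)=-31/2

((0, 0, 2, 2); (1, 0, 0, 2); (2, 2, 0, 0))


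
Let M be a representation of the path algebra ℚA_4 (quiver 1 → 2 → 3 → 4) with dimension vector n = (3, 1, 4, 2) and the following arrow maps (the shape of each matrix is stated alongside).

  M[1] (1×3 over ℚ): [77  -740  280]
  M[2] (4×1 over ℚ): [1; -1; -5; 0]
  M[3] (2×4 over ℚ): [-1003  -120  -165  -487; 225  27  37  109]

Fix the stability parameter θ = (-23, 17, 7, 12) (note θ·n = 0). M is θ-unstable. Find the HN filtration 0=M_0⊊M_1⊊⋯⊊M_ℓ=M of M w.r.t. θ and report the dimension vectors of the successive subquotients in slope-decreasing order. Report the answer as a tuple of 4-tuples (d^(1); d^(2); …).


Interval decomposition of M: I[1,1]^2, I[1,4], I[3,3]^2, I[3,4].
HN type (ℓ=3): μ^(1)=12; μ^(2)=7; μ^(3)=-23

((0, 1, 1, 2); (0, 0, 3, 0); (3, 0, 0, 0))


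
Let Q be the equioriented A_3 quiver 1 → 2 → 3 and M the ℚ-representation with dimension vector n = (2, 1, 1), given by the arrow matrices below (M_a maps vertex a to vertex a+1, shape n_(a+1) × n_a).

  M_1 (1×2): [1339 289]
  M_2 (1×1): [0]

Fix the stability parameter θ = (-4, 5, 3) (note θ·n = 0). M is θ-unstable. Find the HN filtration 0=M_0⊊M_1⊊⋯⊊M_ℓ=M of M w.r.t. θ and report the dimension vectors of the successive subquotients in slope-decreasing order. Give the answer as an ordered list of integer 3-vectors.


Interval decomposition of M: I[1,1], I[1,2], I[3,3].
HN type (ℓ=3): μ^(1)=5; μ^(2)=3; μ^(3)=-4

((0, 1, 0); (0, 0, 1); (2, 0, 0))


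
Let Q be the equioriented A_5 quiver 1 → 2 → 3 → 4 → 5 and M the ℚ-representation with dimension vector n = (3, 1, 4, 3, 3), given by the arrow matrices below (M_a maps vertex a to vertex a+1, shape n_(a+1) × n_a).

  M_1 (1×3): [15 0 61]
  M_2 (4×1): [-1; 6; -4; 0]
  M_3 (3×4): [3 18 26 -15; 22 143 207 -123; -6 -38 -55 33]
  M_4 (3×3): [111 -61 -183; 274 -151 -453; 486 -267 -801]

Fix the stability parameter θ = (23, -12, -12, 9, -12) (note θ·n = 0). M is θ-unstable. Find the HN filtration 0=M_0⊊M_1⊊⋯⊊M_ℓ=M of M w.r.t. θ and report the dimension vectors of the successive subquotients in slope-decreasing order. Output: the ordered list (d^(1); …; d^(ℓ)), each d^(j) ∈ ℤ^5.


Interval decomposition of M: I[1,1]^2, I[1,5], I[3,3], I[3,4], I[3,5], I[5,5].
HN type (ℓ=5): μ^(1)=23; μ^(2)=9; μ^(3)=-4/5; μ^(4)=-3/2; μ^(5)=-12

((2, 0, 0, 0, 0); (0, 0, 0, 1, 0); (1, 1, 1, 1, 1); (0, 0, 0, 1, 1); (0, 0, 3, 0, 1))


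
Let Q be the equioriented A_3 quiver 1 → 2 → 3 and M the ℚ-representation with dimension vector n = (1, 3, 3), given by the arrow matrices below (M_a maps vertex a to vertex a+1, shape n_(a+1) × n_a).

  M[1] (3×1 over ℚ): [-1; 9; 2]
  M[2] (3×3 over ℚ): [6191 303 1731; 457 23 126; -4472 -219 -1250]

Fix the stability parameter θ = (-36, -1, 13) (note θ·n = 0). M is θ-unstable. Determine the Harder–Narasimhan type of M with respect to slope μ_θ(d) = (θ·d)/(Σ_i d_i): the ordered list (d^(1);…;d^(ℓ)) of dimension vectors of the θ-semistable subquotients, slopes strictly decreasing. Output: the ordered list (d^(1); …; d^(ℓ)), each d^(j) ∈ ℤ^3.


Via rank(M_{q-1}∘⋯∘M_p): M ≅ I[1,3], I[2,3]^2.
μ_θ-semistable layers: μ^(1)=13; μ^(2)=-1; μ^(3)=-36

((0, 0, 3); (0, 3, 0); (1, 0, 0))


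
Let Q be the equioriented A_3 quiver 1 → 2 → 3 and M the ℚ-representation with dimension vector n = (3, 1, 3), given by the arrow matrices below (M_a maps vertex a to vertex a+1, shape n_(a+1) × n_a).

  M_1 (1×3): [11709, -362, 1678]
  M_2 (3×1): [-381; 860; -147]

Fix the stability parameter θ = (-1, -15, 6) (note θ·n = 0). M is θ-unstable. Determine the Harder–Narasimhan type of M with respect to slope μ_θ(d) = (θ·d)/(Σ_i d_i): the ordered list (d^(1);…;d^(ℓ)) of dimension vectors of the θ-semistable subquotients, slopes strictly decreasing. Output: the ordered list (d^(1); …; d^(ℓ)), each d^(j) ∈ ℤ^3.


Via rank(M_{q-1}∘⋯∘M_p): M ≅ I[1,1]^2, I[1,3], I[3,3]^2.
μ_θ-semistable layers: μ^(1)=6; μ^(2)=-1; μ^(3)=-8

((0, 0, 3); (2, 0, 0); (1, 1, 0))


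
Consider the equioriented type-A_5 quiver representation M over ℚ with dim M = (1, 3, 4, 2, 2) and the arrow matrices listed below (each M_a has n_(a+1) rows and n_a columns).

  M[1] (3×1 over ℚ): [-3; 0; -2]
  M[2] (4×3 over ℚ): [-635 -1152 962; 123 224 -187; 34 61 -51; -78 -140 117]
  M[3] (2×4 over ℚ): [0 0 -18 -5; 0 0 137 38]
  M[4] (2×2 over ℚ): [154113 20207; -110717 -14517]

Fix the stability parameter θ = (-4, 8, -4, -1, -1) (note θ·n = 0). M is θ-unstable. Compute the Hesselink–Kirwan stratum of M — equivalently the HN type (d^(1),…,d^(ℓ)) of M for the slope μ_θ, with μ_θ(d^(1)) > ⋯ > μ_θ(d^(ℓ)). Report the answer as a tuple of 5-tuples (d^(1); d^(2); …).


Via rank(M_{q-1}∘⋯∘M_p): M ≅ I[1,3], I[2,5]^2, I[3,3].
μ_θ-semistable layers: μ^(1)=2; μ^(2)=1/2; μ^(3)=-4

((0, 1, 1, 0, 0); (0, 2, 2, 2, 2); (1, 0, 1, 0, 0))


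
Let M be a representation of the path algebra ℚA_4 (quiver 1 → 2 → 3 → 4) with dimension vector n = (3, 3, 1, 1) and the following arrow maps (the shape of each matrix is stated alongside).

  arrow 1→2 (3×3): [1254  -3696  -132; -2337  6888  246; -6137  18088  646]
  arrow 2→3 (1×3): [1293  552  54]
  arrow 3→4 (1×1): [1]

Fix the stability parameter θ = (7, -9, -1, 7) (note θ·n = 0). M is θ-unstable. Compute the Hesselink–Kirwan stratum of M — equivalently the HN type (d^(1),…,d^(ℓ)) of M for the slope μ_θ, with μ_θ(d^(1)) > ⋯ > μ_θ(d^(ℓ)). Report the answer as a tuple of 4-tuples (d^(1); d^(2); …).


Interval decomposition of M: I[1,1]^2, I[1,2], I[2,2], I[2,4].
HN type (ℓ=3): μ^(1)=7; μ^(2)=-1; μ^(3)=-9

((2, 0, 0, 1); (1, 1, 1, 0); (0, 2, 0, 0))


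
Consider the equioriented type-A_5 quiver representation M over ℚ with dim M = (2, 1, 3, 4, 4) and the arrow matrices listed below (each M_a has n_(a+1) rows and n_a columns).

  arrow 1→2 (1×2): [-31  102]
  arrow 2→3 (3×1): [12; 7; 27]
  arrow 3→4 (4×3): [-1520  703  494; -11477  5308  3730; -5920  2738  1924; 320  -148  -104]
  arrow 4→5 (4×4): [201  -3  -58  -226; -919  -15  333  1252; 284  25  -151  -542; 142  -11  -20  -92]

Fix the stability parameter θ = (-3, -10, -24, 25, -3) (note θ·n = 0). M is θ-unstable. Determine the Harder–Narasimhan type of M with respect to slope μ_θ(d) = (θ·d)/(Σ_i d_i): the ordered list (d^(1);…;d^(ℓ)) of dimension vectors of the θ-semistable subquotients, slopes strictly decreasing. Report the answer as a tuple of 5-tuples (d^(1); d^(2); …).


Barcode: M ≅ I[1,1], I[1,5], I[3,3], I[3,5], I[4,4], I[4,5], I[5,5]. HN layers by μ_θ (5 steps, strictly decreasing):
  μ^(1)=25; μ^(2)=11; μ^(3)=-3; μ^(4)=-37/3; μ^(5)=-24

((0, 0, 0, 1, 0); (0, 0, 0, 3, 3); (1, 0, 0, 0, 1); (1, 1, 1, 0, 0); (0, 0, 2, 0, 0))


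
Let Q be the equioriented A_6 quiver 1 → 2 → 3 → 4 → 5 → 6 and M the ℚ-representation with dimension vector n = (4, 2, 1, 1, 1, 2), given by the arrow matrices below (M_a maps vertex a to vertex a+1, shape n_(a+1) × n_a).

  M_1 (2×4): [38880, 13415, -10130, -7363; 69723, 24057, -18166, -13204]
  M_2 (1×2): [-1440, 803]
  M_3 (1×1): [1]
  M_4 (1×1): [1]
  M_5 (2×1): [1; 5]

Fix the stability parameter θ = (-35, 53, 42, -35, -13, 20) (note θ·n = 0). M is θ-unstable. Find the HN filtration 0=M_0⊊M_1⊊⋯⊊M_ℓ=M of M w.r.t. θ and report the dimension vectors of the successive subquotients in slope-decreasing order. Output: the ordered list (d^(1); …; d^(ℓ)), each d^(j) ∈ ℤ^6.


Via rank(M_{q-1}∘⋯∘M_p): M ≅ I[1,1]^2, I[1,2], I[1,6], I[6,6].
μ_θ-semistable layers: μ^(1)=53; μ^(2)=20; μ^(3)=47/4; μ^(4)=-35

((0, 1, 0, 0, 0, 0); (0, 0, 0, 0, 0, 2); (0, 1, 1, 1, 1, 0); (4, 0, 0, 0, 0, 0))


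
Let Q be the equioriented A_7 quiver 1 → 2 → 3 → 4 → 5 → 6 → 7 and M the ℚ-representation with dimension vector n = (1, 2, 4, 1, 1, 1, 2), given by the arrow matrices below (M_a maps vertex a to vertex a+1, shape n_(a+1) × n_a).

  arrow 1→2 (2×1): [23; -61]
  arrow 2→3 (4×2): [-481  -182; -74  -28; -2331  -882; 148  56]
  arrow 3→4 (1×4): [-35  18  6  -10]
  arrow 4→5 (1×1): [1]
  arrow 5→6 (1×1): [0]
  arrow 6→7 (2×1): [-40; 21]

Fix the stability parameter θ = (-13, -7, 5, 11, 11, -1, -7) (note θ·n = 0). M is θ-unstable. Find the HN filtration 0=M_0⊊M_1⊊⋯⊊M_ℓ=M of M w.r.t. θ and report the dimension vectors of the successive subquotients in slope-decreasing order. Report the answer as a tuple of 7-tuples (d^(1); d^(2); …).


Barcode: M ≅ I[1,5], I[2,2], I[3,3]^3, I[6,7], I[7,7]. HN layers by μ_θ (5 steps, strictly decreasing):
  μ^(1)=11; μ^(2)=5; μ^(3)=-4; μ^(4)=-7; μ^(5)=-13

((0, 0, 0, 1, 1, 0, 0); (0, 0, 4, 0, 0, 0, 0); (0, 0, 0, 0, 0, 1, 1); (0, 2, 0, 0, 0, 0, 1); (1, 0, 0, 0, 0, 0, 0))


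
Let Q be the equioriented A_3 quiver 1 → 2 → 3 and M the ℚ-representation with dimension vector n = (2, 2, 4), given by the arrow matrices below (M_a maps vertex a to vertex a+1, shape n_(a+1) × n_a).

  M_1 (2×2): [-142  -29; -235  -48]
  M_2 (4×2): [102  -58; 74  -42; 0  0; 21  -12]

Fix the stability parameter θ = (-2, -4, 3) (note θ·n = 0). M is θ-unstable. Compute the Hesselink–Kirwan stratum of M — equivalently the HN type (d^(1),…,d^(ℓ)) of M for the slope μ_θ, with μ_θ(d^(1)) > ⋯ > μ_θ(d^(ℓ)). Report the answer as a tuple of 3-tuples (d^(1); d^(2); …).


Barcode: M ≅ I[1,3]^2, I[3,3]^2. HN layers by μ_θ (2 steps, strictly decreasing):
  μ^(1)=3; μ^(2)=-3

((0, 0, 4); (2, 2, 0))


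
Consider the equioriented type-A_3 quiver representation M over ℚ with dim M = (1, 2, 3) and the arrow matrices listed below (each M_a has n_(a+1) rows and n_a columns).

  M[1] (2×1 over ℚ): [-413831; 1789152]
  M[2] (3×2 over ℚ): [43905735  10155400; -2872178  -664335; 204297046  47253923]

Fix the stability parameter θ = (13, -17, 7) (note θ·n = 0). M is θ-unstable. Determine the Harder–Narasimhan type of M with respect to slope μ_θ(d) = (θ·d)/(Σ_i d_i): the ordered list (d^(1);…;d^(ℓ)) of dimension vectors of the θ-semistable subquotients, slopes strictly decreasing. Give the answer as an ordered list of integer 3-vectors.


Barcode: M ≅ I[1,3], I[2,3], I[3,3]. HN layers by μ_θ (3 steps, strictly decreasing):
  μ^(1)=7; μ^(2)=-2; μ^(3)=-17

((0, 0, 3); (1, 1, 0); (0, 1, 0))


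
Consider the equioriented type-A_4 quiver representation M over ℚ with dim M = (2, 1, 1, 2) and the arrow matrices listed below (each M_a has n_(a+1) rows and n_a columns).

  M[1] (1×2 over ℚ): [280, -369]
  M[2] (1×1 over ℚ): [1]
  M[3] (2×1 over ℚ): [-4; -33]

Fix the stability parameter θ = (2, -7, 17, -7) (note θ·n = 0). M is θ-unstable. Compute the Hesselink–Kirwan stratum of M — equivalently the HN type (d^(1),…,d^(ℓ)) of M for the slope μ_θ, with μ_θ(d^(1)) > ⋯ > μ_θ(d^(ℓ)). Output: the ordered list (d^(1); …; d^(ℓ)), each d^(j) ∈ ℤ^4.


Interval decomposition of M: I[1,1], I[1,4], I[4,4].
HN type (ℓ=4): μ^(1)=5; μ^(2)=2; μ^(3)=-5/2; μ^(4)=-7

((0, 0, 1, 1); (1, 0, 0, 0); (1, 1, 0, 0); (0, 0, 0, 1))


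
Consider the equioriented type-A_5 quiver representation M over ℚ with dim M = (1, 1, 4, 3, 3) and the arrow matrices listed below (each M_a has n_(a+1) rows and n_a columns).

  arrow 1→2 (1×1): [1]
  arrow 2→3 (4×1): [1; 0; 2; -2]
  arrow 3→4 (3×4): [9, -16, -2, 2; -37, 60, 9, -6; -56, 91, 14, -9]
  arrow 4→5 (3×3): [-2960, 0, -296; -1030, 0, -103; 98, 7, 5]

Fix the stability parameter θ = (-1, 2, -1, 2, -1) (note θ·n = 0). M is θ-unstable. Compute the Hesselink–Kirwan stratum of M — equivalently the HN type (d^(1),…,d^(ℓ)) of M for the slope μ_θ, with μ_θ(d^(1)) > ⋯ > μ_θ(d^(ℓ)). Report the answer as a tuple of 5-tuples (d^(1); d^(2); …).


Via rank(M_{q-1}∘⋯∘M_p): M ≅ I[1,5], I[3,3], I[3,4], I[3,5], I[5,5].
μ_θ-semistable layers: μ^(1)=2; μ^(2)=1/2; μ^(3)=-1

((0, 0, 0, 1, 0); (0, 1, 1, 2, 2); (1, 0, 3, 0, 1))


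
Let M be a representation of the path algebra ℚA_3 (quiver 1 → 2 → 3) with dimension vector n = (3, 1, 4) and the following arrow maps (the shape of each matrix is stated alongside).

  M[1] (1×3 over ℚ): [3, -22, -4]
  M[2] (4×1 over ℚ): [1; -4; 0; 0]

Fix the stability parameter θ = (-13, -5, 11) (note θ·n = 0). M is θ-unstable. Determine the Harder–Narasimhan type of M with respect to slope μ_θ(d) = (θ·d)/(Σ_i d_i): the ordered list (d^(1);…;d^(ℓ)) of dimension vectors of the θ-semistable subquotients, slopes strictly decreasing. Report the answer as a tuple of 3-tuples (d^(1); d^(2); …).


Via rank(M_{q-1}∘⋯∘M_p): M ≅ I[1,1]^2, I[1,3], I[3,3]^3.
μ_θ-semistable layers: μ^(1)=11; μ^(2)=-5; μ^(3)=-13

((0, 0, 4); (0, 1, 0); (3, 0, 0))


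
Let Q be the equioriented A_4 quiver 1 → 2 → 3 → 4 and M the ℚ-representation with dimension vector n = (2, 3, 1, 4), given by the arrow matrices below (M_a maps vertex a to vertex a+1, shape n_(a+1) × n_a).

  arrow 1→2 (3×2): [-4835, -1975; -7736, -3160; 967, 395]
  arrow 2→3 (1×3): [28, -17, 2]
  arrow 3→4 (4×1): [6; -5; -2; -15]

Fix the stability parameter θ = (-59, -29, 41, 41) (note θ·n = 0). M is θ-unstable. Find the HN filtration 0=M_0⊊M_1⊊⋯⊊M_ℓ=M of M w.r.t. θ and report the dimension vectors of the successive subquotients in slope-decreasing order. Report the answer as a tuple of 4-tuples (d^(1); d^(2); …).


Barcode: M ≅ I[1,1], I[1,4], I[2,2]^2, I[4,4]^3. HN layers by μ_θ (3 steps, strictly decreasing):
  μ^(1)=41; μ^(2)=-29; μ^(3)=-59

((0, 0, 1, 4); (0, 3, 0, 0); (2, 0, 0, 0))


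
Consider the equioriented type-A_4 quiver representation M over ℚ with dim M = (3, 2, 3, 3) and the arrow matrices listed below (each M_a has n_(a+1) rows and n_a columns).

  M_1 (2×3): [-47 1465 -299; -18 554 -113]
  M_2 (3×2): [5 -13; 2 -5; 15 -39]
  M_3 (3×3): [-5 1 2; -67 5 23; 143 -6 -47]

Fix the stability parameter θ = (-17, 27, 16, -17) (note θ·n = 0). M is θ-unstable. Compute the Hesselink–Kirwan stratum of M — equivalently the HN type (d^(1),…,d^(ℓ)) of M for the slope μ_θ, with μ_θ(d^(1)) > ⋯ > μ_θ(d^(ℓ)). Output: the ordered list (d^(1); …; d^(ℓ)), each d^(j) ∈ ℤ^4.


Interval decomposition of M: I[1,1], I[1,4]^2, I[3,4].
HN type (ℓ=3): μ^(1)=26/3; μ^(2)=-1/2; μ^(3)=-17

((0, 2, 2, 2); (0, 0, 1, 1); (3, 0, 0, 0))


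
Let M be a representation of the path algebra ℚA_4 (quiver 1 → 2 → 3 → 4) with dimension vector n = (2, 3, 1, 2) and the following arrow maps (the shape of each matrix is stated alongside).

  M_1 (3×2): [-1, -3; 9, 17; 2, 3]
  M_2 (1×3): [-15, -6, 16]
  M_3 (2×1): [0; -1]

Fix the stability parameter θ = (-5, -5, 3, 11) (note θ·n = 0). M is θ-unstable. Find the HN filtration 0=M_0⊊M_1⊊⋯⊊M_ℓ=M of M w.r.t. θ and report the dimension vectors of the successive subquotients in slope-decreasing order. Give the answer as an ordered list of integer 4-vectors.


Barcode: M ≅ I[1,2], I[1,4], I[2,2], I[4,4]. HN layers by μ_θ (3 steps, strictly decreasing):
  μ^(1)=11; μ^(2)=3; μ^(3)=-5

((0, 0, 0, 2); (0, 0, 1, 0); (2, 3, 0, 0))


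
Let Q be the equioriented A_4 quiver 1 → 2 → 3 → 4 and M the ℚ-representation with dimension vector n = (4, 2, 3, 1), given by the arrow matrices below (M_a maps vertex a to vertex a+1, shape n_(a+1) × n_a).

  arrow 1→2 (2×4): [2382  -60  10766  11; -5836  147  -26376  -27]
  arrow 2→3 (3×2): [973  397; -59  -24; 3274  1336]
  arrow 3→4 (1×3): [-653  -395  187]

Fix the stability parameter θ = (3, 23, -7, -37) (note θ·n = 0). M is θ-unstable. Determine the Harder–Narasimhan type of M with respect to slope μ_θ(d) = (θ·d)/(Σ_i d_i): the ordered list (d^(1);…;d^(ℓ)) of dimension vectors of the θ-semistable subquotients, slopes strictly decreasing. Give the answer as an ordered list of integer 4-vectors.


Via rank(M_{q-1}∘⋯∘M_p): M ≅ I[1,1]^2, I[1,3], I[1,4], I[3,3].
μ_θ-semistable layers: μ^(1)=8; μ^(2)=3; μ^(3)=-9/2; μ^(4)=-7

((0, 1, 1, 0); (3, 0, 0, 0); (1, 1, 1, 1); (0, 0, 1, 0))


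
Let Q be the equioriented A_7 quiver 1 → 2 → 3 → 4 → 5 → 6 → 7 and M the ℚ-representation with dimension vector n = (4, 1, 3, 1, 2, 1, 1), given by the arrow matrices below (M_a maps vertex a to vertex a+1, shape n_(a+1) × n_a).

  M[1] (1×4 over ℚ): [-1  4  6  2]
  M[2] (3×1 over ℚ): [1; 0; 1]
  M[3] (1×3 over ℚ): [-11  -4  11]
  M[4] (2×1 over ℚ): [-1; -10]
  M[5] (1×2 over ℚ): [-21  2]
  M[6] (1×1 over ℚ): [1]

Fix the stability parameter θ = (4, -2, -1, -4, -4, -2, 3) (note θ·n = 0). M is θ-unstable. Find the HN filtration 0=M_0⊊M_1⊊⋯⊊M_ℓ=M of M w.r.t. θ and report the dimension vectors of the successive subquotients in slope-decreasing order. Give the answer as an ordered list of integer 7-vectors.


Interval decomposition of M: I[1,1]^3, I[1,3], I[3,3], I[3,7], I[5,5].
HN type (ℓ=7): μ^(1)=4; μ^(2)=3; μ^(3)=1/3; μ^(4)=-1; μ^(5)=-2; μ^(6)=-3; μ^(7)=-4

((3, 0, 0, 0, 0, 0, 0); (0, 0, 0, 0, 0, 0, 1); (1, 1, 1, 0, 0, 0, 0); (0, 0, 1, 0, 0, 0, 0); (0, 0, 0, 0, 0, 1, 0); (0, 0, 1, 1, 1, 0, 0); (0, 0, 0, 0, 1, 0, 0))


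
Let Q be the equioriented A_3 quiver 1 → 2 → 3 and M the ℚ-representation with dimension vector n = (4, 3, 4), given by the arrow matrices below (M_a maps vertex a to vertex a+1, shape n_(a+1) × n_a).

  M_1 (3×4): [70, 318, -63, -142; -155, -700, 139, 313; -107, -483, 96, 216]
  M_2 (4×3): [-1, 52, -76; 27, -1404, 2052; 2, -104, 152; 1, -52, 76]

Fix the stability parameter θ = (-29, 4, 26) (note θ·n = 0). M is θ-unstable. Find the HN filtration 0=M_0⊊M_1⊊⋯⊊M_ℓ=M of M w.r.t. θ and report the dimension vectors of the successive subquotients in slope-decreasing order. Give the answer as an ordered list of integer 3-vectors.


Via rank(M_{q-1}∘⋯∘M_p): M ≅ I[1,1], I[1,2]^2, I[1,3], I[3,3]^3.
μ_θ-semistable layers: μ^(1)=26; μ^(2)=4; μ^(3)=-29

((0, 0, 4); (0, 3, 0); (4, 0, 0))
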